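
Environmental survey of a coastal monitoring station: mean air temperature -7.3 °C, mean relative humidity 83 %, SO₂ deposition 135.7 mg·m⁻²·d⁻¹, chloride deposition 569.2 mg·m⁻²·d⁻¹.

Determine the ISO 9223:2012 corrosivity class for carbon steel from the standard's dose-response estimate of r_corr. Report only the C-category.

carbon steel: T≤10 °C ⇒ hinge +0.150·(-7.3−10) = -2.5950
  SO₂ term: 1.77·135.7^0.52·exp(0.02·83-2.5950) = 8.93
  Sd branch = 0.102·Sd^0.62·e^(0.033·RH+0.04·T) = 60.2 μm/a
  r_corr = 8.93 + 60.2 = 69.13 μm/a
Category bounds: 50…80 μm/a bracket r_corr ⇒ C4

C4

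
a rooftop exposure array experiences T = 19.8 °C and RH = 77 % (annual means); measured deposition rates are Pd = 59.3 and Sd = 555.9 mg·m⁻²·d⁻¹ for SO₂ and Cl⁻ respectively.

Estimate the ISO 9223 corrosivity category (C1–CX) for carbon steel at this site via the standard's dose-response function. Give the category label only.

C5

carbon steel: T>10 °C ⇒ hinge -0.054·(19.8−10) = -0.5292
  SO₂ term: 1.77·59.3^0.52·exp(0.02·77-0.5292) = 40.64
  Cl⁻ term: 0.102·555.9^0.62·exp(0.033·77+0.04·19.8) = 143.9
  r_corr = 40.64 + 143.9 = 184.5 μm/a
ISO 9223 Table 2 (carbon steel): 80 < 185 ≤ 200 μm/a ⇒ C5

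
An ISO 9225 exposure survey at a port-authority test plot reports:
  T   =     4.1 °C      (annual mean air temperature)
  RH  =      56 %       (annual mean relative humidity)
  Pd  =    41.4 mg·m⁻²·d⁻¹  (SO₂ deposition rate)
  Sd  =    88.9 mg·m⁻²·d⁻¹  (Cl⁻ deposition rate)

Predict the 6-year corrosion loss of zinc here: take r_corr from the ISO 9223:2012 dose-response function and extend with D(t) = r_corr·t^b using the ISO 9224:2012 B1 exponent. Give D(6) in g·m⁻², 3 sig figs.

D(6) = 36.7 g·m⁻²

zinc: temperature factor f = +0.038·(-5.9) = -0.2242
  Pd branch = 0.0129·Pd^0.44·e^(0.046·RH+f) = 0.6973 μm/a
  Cl⁻ term: 0.0175·88.9^0.57·exp(0.008·56+0.085·4.1) = 0.501
  sum: 0.6973 + 0.501 → r_corr = 1.198 μm/a
ISO 9224: D(t) = r_corr · t^b with b = 0.813 (zinc, B1)
  D(6) = 1.198 × 6^0.813 = 1.198 × 4.292 = 5.143 μm
  Mass loss = 5.143 μm × 7.14 g/cm³ = 36.72 g·m⁻²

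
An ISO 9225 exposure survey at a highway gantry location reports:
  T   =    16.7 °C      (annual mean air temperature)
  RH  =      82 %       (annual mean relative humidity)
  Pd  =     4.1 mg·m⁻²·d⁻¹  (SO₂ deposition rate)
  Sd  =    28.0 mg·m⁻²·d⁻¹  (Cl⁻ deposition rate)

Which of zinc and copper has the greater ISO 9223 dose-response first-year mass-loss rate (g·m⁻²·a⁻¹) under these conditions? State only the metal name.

copper

zinc: f(T) = -0.071·(T−10) [T>10 °C] = -0.4757
  SO₂ term: 0.0129·4.1^0.44·exp(0.046·82-0.4757) = 0.6483
  Cl⁻ term: 0.0175·28.0^0.57·exp(0.008·82+0.085·16.7) = 0.9317
  sum: 0.6483 + 0.9317 → r_corr = 1.58 μm/a
  mass loss = 1.58 μm/a × 7.14 g/cm³ = 11.28 g·m⁻²·a⁻¹
copper: T>10 °C ⇒ hinge -0.080·(16.7−10) = -0.5360
  SO₂ term: 0.0053·4.1^0.26·exp(0.059·82-0.5360) = 0.5649
  Sd branch = 0.01025·Sd^0.27·e^(0.036·RH+0.049·T) = 1.094 μm/a
  r_corr = 0.5649 + 1.094 = 1.658 μm/a
  mass loss = 1.658 μm/a × 8.96 g/cm³ = 14.86 g·m⁻²·a⁻¹
Ordering by g·m⁻²·a⁻¹: copper (14.9) > zinc (11.3)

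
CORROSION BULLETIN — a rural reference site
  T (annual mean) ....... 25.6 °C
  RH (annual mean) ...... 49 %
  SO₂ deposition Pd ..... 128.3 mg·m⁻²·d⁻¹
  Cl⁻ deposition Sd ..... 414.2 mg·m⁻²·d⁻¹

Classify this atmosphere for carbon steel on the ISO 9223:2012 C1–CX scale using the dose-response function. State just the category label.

C5

carbon steel: f(T) = -0.054·(T−10) [T>10 °C] = -0.8424
  sulphur-dioxide contribution → 25.35 μm/a
  chloride contribution → 60.01 μm/a
  ⇒ r_corr(carbon steel) = 85.36 μm/a
ISO 9223 Table 2 (carbon steel): 80 < 85.4 ≤ 200 μm/a ⇒ C5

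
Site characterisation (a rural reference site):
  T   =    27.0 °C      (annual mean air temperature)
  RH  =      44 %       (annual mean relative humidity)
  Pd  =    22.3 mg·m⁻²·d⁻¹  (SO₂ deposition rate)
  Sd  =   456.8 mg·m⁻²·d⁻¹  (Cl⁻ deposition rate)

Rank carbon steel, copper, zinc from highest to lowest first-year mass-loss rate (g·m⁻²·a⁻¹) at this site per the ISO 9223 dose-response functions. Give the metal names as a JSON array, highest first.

carbon steel: T>10 °C ⇒ hinge -0.054·(27.0−10) = -0.9180
  Pd branch = 1.77·Pd^0.52·e^(0.02·RH+f) = 8.562 μm/a
  Sd branch = 0.102·Sd^0.62·e^(0.033·RH+0.04·T) = 57.18 μm/a
  r_corr = 8.562 + 57.18 = 65.74 μm/a
  mass loss = 65.74 μm/a × 7.85 g/cm³ = 516.1 g·m⁻²·a⁻¹
copper: T>10 °C ⇒ hinge -0.080·(27.0−10) = -1.3600
  SO₂ term: 0.0053·22.3^0.26·exp(0.059·44-1.3600) = 0.04089
  Cl⁻ term: 0.01025·456.8^0.27·exp(0.036·44+0.049·27.0) = 0.9803
  r_corr = 0.04089 + 0.9803 = 1.021 μm/a
  mass loss = 1.021 μm/a × 8.96 g/cm³ = 9.15 g·m⁻²·a⁻¹
zinc: f(T) = -0.071·(T−10) [T>10 °C] = -1.2070
  SO₂ term: 0.0129·22.3^0.44·exp(0.046·44-1.2070) = 0.1145
  Cl⁻ term: 0.0175·456.8^0.57·exp(0.008·44+0.085·27.0) = 8.103
  sum: 0.1145 + 8.103 → r_corr = 8.218 μm/a
  mass loss = 8.218 μm/a × 7.14 g/cm³ = 58.67 g·m⁻²·a⁻¹
Ordering by g·m⁻²·a⁻¹: carbon steel (516) > zinc (58.7) > copper (9.15)

["carbon steel", "zinc", "copper"]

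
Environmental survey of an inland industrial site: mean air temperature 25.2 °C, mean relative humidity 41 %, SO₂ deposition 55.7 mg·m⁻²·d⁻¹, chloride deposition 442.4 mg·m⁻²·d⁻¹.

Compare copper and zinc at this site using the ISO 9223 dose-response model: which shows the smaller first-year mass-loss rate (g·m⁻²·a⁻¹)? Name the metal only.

copper: f(T) = -0.080·(T−10) [T>10 °C] = -1.2160
  sulphur-dioxide contribution → 0.05019 μm/a
  chloride contribution → 0.7987 μm/a
  ⇒ r_corr(copper) = 0.8489 μm/a
  mass loss = 0.8489 μm/a × 8.96 g/cm³ = 7.606 g·m⁻²·a⁻¹
zinc: temperature factor f = -0.071·(15.2) = -1.0792
  sulphur-dioxide contribution → 0.1695 μm/a
  chloride contribution → 6.666 μm/a
  total first-year rate 6.835 μm/a
  mass loss = 6.835 μm/a × 7.14 g/cm³ = 48.8 g·m⁻²·a⁻¹
Ordering by g·m⁻²·a⁻¹: zinc (48.8) > copper (7.61)

copper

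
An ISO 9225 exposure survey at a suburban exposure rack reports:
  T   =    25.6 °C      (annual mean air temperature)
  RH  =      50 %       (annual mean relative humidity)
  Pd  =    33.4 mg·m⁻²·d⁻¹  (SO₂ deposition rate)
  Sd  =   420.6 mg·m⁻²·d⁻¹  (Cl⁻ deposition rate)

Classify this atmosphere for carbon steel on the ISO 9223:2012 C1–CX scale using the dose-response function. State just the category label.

carbon steel: temperature factor f = -0.054·(15.6) = -0.8424
  SO₂ term: 1.77·33.4^0.52·exp(0.02·50-0.8424) = 12.85
  Cl⁻ term: 0.102·420.6^0.62·exp(0.033·50+0.04·25.6) = 62.62
  sum: 12.85 + 62.62 → r_corr = 75.46 μm/a
Category bounds: 50…80 μm/a bracket r_corr ⇒ C4

C4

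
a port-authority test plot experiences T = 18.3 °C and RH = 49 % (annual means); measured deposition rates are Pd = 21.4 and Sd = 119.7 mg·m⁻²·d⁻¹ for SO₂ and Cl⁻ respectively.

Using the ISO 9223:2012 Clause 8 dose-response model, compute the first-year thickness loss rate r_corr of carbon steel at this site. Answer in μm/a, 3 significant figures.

carbon steel: f(T) = -0.054·(T−10) [T>10 °C] = -0.4482
  SO₂ term: 1.77·21.4^0.52·exp(0.02·49-0.4482) = 14.82
  Sd branch = 0.102·Sd^0.62·e^(0.033·RH+0.04·T) = 20.76 μm/a
  r_corr = 14.82 + 20.76 = 35.57 μm/a

r_corr = 35.6 μm/a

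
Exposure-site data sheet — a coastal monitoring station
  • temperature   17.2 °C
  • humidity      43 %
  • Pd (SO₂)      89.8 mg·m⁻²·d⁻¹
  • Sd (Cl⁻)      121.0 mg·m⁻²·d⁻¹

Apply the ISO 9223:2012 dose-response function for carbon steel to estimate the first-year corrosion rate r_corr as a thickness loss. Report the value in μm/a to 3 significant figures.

carbon steel: T>10 °C ⇒ hinge -0.054·(17.2−10) = -0.3888
  sulphur-dioxide contribution → 29.4 μm/a
  chloride contribution → 16.41 μm/a
  ⇒ r_corr(carbon steel) = 45.8 μm/a

r_corr = 45.8 μm/a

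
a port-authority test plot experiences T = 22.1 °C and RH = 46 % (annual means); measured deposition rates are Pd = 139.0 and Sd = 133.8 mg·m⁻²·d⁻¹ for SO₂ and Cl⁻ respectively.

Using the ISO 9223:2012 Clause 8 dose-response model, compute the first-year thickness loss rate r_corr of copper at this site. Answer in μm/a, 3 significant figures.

r_corr = 0.704 μm/a

copper: f(T) = -0.080·(T−10) [T>10 °C] = -0.9680
  sulphur-dioxide contribution → 0.1096 μm/a
  chloride contribution → 0.5948 μm/a
  ⇒ r_corr(copper) = 0.7044 μm/a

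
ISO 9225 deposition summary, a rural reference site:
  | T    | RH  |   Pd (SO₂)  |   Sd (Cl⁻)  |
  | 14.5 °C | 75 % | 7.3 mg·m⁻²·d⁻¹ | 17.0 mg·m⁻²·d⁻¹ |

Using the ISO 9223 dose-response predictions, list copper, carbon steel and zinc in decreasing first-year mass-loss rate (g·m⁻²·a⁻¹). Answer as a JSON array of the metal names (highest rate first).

["carbon steel", "copper", "zinc"]

copper: f(T) = -0.080·(T−10) [T>10 °C] = -0.3600
  sulphur-dioxide contribution → 0.5178 μm/a
  chloride contribution → 0.667 μm/a
  ⇒ r_corr(copper) = 1.185 μm/a
  mass loss = 1.185 μm/a × 8.96 g/cm³ = 10.62 g·m⁻²·a⁻¹
carbon steel: f(T) = -0.054·(T−10) [T>10 °C] = -0.2430
  sulphur-dioxide contribution → 17.49 μm/a
  chloride contribution → 12.54 μm/a
  ⇒ r_corr(carbon steel) = 30.03 μm/a
  mass loss = 30.03 μm/a × 7.85 g/cm³ = 235.7 g·m⁻²·a⁻¹
zinc: T>10 °C ⇒ hinge -0.071·(14.5−10) = -0.3195
  sulphur-dioxide contribution → 0.708 μm/a
  chloride contribution → 0.5498 μm/a
  total first-year rate 1.258 μm/a
  mass loss = 1.258 μm/a × 7.14 g/cm³ = 8.981 g·m⁻²·a⁻¹
Ordering by g·m⁻²·a⁻¹: carbon steel (236) > copper (10.6) > zinc (8.98)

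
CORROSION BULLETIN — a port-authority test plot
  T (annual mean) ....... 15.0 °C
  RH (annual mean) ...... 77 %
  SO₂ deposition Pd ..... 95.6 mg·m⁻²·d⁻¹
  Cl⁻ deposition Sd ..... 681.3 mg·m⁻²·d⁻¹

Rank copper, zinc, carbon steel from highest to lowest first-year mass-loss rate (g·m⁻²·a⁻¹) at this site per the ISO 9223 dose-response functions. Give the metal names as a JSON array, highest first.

copper: T>10 °C ⇒ hinge -0.080·(15.0−10) = -0.4000
  Pd branch = 0.0053·Pd^0.26·e^(0.059·RH+f) = 1.093 μm/a
  Sd branch = 0.01025·Sd^0.27·e^(0.036·RH+0.049·T) = 1.99 μm/a
  r_corr = 1.093 + 1.99 = 3.082 μm/a
  mass loss = 3.082 μm/a × 8.96 g/cm³ = 27.62 g·m⁻²·a⁻¹
zinc: f(T) = -0.071·(T−10) [T>10 °C] = -0.3550
  SO₂ term: 0.0129·95.6^0.44·exp(0.046·77-0.3550) = 2.323
  Sd branch = 0.0175·Sd^0.57·e^(0.008·RH+0.085·T) = 4.779 μm/a
  sum: 2.323 + 4.779 → r_corr = 7.102 μm/a
  mass loss = 7.102 μm/a × 7.14 g/cm³ = 50.71 g·m⁻²·a⁻¹
carbon steel: temperature factor f = -0.054·(5.0) = -0.2700
  Pd branch = 1.77·Pd^0.52·e^(0.02·RH+f) = 67.51 μm/a
  Cl⁻ term: 0.102·681.3^0.62·exp(0.033·77+0.04·15.0) = 134.7
  r_corr = 67.51 + 134.7 = 202.2 μm/a
  mass loss = 202.2 μm/a × 7.85 g/cm³ = 1587 g·m⁻²·a⁻¹
Ordering by g·m⁻²·a⁻¹: carbon steel (1590) > zinc (50.7) > copper (27.6)

["carbon steel", "zinc", "copper"]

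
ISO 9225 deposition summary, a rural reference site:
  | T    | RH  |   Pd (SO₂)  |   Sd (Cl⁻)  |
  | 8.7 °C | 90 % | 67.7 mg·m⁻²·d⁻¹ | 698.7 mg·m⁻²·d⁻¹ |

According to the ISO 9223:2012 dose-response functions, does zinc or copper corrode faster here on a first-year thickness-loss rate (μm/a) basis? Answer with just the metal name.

zinc: f(T) = +0.038·(T−10) [T≤10 °C] = -0.0494
  SO₂ term: 0.0129·67.7^0.44·exp(0.046·90-0.0494) = 4.927
  Cl⁻ term: 0.0175·698.7^0.57·exp(0.008·90+0.085·8.7) = 3.149
  sum: 4.927 + 3.149 → r_corr = 8.076 μm/a
copper: f(T) = +0.126·(T−10) [T≤10 °C] = -0.1638
  SO₂ term: 0.0053·67.7^0.26·exp(0.059·90-0.1638) = 2.724
  Cl⁻ term: 0.01025·698.7^0.27·exp(0.036·90+0.049·8.7) = 2.349
  sum: 2.724 + 2.349 → r_corr = 5.073 μm/a
Ordering by μm/a: zinc (8.08) > copper (5.07)

zinc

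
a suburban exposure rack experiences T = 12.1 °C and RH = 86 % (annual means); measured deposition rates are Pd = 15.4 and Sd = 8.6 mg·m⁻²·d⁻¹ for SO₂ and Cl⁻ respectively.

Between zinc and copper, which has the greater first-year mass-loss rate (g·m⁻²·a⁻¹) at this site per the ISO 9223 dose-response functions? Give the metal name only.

copper

zinc: temperature factor f = -0.071·(2.1) = -0.1491
  Pd branch = 0.0129·Pd^0.44·e^(0.046·RH+f) = 1.934 μm/a
  Cl⁻ term: 0.0175·8.6^0.57·exp(0.008·86+0.085·12.1) = 0.332
  r_corr = 1.934 + 0.332 = 2.266 μm/a
  mass loss = 2.266 μm/a × 7.14 g/cm³ = 16.18 g·m⁻²·a⁻¹
copper: T>10 °C ⇒ hinge -0.080·(12.1−10) = -0.1680
  Pd branch = 0.0053·Pd^0.26·e^(0.059·RH+f) = 1.458 μm/a
  Cl⁻ term: 0.01025·8.6^0.27·exp(0.036·86+0.049·12.1) = 0.733
  sum: 1.458 + 0.733 → r_corr = 2.191 μm/a
  mass loss = 2.191 μm/a × 8.96 g/cm³ = 19.63 g·m⁻²·a⁻¹
Ordering by g·m⁻²·a⁻¹: copper (19.6) > zinc (16.2)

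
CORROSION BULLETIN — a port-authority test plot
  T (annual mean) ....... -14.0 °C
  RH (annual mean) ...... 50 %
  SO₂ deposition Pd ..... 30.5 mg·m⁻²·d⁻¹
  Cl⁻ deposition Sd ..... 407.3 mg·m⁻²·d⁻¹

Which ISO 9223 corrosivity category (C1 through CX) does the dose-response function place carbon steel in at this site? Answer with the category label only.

C2

carbon steel: f(T) = +0.150·(T−10) [T≤10 °C] = -3.6000
  SO₂ term: 1.77·30.5^0.52·exp(0.02·50-3.6000) = 0.7774
  Cl⁻ term: 0.102·407.3^0.62·exp(0.033·50+0.04·-14.0) = 12.59
  r_corr = 0.7774 + 12.59 = 13.37 μm/a
Category bounds: 1.3…25 μm/a bracket r_corr ⇒ C2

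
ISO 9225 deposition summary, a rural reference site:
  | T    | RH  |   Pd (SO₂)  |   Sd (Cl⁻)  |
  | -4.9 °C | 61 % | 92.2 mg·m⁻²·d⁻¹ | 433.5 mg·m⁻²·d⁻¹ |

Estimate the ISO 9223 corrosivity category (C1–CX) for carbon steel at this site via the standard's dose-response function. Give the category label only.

C3

carbon steel: f(T) = +0.150·(T−10) [T≤10 °C] = -2.2350
  SO₂ term: 1.77·92.2^0.52·exp(0.02·61-2.2350) = 6.743
  Cl⁻ term: 0.102·433.5^0.62·exp(0.033·61+0.04·-4.9) = 27.08
  r_corr = 6.743 + 27.08 = 33.82 μm/a
33.8 μm/a falls in (25, 50] for carbon steel → category C3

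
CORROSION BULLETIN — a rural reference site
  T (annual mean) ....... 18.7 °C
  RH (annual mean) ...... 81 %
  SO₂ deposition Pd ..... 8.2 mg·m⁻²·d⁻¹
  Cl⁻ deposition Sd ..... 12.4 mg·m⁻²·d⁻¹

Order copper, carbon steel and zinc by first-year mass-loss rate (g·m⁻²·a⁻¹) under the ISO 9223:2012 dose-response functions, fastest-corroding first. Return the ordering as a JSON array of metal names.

["carbon steel", "copper", "zinc"]

copper: f(T) = -0.080·(T−10) [T>10 °C] = -0.6960
  sulphur-dioxide contribution → 0.5434 μm/a
  chloride contribution → 0.9339 μm/a
  ⇒ r_corr(copper) = 1.477 μm/a
  mass loss = 1.477 μm/a × 8.96 g/cm³ = 13.24 g·m⁻²·a⁻¹
carbon steel: temperature factor f = -0.054·(8.7) = -0.4698
  sulphur-dioxide contribution → 16.7 μm/a
  chloride contribution → 14.87 μm/a
  ⇒ r_corr(carbon steel) = 31.57 μm/a
  mass loss = 31.57 μm/a × 7.85 g/cm³ = 247.8 g·m⁻²·a⁻¹
zinc: f(T) = -0.071·(T−10) [T>10 °C] = -0.6177
  sulphur-dioxide contribution → 0.7288 μm/a
  chloride contribution → 0.6887 μm/a
  total first-year rate 1.417 μm/a
  mass loss = 1.417 μm/a × 7.14 g/cm³ = 10.12 g·m⁻²·a⁻¹
Ordering by g·m⁻²·a⁻¹: carbon steel (248) > copper (13.2) > zinc (10.1)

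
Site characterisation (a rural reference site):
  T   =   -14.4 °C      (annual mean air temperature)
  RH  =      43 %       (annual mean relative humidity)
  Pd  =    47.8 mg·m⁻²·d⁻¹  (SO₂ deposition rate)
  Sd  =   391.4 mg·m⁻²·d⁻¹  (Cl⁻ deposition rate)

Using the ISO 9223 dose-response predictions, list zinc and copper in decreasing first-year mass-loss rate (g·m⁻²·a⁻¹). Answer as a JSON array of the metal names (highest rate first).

zinc: T≤10 °C ⇒ hinge +0.038·(-14.4−10) = -0.9272
  Pd branch = 0.0129·Pd^0.44·e^(0.046·RH+f) = 0.2023 μm/a
  Sd branch = 0.0175·Sd^0.57·e^(0.008·RH+0.085·T) = 0.2181 μm/a
  r_corr = 0.2023 + 0.2181 = 0.4204 μm/a
  mass loss = 0.4204 μm/a × 7.14 g/cm³ = 3.001 g·m⁻²·a⁻¹
copper: f(T) = +0.126·(T−10) [T≤10 °C] = -3.0744
  Pd branch = 0.0053·Pd^0.26·e^(0.059·RH+f) = 0.008463 μm/a
  Sd branch = 0.01025·Sd^0.27·e^(0.036·RH+0.049·T) = 0.1193 μm/a
  r_corr = 0.008463 + 0.1193 = 0.1277 μm/a
  mass loss = 0.1277 μm/a × 8.96 g/cm³ = 1.145 g·m⁻²·a⁻¹
Ordering by g·m⁻²·a⁻¹: zinc (3) > copper (1.14)

["zinc", "copper"]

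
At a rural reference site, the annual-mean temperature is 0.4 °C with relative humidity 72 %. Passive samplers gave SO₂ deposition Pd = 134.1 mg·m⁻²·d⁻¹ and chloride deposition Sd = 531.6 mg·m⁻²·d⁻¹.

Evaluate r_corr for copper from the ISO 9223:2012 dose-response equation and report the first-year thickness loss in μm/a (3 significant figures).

r_corr = 1.16 μm/a

copper: f(T) = +0.126·(T−10) [T≤10 °C] = -1.2096
  Pd branch = 0.0053·Pd^0.26·e^(0.059·RH+f) = 0.3953 μm/a
  Cl⁻ term: 0.01025·531.6^0.27·exp(0.036·72+0.049·0.4) = 0.76
  sum: 0.3953 + 0.76 → r_corr = 1.155 μm/a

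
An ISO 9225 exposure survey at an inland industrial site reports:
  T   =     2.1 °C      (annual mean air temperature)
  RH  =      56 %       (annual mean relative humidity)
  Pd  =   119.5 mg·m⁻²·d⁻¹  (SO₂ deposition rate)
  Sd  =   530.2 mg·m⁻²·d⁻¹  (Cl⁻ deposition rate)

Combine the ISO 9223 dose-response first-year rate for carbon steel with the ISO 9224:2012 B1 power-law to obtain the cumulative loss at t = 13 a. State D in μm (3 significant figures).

carbon steel: temperature factor f = +0.150·(-7.9) = -1.1850
  sulphur-dioxide contribution → 19.95 μm/a
  chloride contribution → 34.42 μm/a
  ⇒ r_corr(carbon steel) = 54.37 μm/a
Long-term exponent b (ISO 9224 Table 2, B1) = 0.523
  D(13) = 54.37 × 13^0.523 = 54.37 × 3.825 = 208 μm

D(13) = 208 μm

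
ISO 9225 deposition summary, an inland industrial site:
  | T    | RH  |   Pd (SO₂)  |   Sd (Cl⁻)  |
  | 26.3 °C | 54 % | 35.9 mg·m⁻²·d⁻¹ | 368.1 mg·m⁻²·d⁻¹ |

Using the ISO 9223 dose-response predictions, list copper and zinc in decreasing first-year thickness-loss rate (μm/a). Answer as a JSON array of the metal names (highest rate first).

copper: f(T) = -0.080·(T−10) [T>10 °C] = -1.3040
  SO₂ term: 0.0053·35.9^0.26·exp(0.059·54-1.3040) = 0.0883
  Cl⁻ term: 0.01025·368.1^0.27·exp(0.036·54+0.049·26.3) = 1.281
  sum: 0.0883 + 1.281 → r_corr = 1.369 μm/a
zinc: temperature factor f = -0.071·(16.3) = -1.1573
  SO₂ term: 0.0129·35.9^0.44·exp(0.046·54-1.1573) = 0.235
  Cl⁻ term: 0.0175·368.1^0.57·exp(0.008·54+0.085·26.3) = 7.313
  r_corr = 0.235 + 7.313 = 7.548 μm/a
Ordering by μm/a: zinc (7.55) > copper (1.37)

["zinc", "copper"]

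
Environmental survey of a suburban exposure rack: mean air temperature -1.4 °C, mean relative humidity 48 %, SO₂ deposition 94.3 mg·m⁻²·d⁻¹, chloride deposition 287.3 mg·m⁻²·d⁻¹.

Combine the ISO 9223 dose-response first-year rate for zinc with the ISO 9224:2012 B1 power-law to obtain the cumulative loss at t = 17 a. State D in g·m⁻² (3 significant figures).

D(17) = 81.3 g·m⁻²

zinc: f(T) = +0.038·(T−10) [T≤10 °C] = -0.4332
  sulphur-dioxide contribution → 0.5625 μm/a
  chloride contribution → 0.5746 μm/a
  total first-year rate 1.137 μm/a
Power-law: D(17) = r_corr · 17^0.813
  D(17) = 1.137 × 17^0.813 = 1.137 × 10.01 = 11.38 μm
  Mass loss = 11.38 μm × 7.14 g/cm³ = 81.26 g·m⁻²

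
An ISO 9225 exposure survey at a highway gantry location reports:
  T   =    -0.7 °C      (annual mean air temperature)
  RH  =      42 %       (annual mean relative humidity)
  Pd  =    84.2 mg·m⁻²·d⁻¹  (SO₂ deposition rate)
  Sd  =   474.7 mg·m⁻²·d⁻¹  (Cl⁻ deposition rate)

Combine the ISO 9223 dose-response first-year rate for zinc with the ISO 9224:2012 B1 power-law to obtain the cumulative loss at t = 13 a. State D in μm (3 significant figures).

D(13) = 9.58 μm

zinc: T≤10 °C ⇒ hinge +0.038·(-0.7−10) = -0.4066
  SO₂ term: 0.0129·84.2^0.44·exp(0.046·42-0.4066) = 0.4171
  Sd branch = 0.0175·Sd^0.57·e^(0.008·RH+0.085·T) = 0.7739 μm/a
  sum: 0.4171 + 0.7739 → r_corr = 1.191 μm/a
ISO 9224: D(t) = r_corr · t^b with b = 0.813 (zinc, B1)
  D(13) = 1.191 × 13^0.813 = 1.191 × 8.047 = 9.584 μm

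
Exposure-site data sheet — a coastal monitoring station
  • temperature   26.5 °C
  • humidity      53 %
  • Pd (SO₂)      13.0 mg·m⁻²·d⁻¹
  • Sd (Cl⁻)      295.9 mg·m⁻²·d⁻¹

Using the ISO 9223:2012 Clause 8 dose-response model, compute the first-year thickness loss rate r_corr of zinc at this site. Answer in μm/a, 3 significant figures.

zinc: f(T) = -0.071·(T−10) [T>10 °C] = -1.1715
  Pd branch = 0.0129·Pd^0.44·e^(0.046·RH+f) = 0.1415 μm/a
  Cl⁻ term: 0.0175·295.9^0.57·exp(0.008·53+0.085·26.5) = 6.516
  r_corr = 0.1415 + 6.516 = 6.657 μm/a

r_corr = 6.66 μm/a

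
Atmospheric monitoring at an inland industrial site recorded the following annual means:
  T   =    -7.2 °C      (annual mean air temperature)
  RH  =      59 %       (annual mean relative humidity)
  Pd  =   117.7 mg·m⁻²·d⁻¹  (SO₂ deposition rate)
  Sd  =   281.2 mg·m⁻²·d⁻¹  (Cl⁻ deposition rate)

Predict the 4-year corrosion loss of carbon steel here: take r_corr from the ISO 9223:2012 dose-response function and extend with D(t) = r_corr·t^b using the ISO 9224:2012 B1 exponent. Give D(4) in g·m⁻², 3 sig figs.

carbon steel: temperature factor f = +0.150·(-17.2) = -2.5800
  Pd branch = 1.77·Pd^0.52·e^(0.02·RH+f) = 5.209 μm/a
  Cl⁻ term: 0.102·281.2^0.62·exp(0.033·59+0.04·-7.2) = 17.68
  sum: 5.209 + 17.68 → r_corr = 22.89 μm/a
Power-law: D(4) = r_corr · 4^0.523
  D(4) = 22.89 × 4^0.523 = 22.89 × 2.065 = 47.26 μm
  Mass loss = 47.26 μm × 7.85 g/cm³ = 371 g·m⁻²

D(4) = 371 g·m⁻²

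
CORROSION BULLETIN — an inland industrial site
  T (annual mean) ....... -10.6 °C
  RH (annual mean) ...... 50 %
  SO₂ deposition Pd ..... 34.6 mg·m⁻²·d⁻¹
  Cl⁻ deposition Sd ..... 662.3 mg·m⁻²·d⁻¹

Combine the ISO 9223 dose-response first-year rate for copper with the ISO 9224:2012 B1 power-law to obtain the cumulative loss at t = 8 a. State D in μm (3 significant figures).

copper: f(T) = +0.126·(T−10) [T≤10 °C] = -2.5956
  SO₂ term: 0.0053·34.6^0.26·exp(0.059·50-2.5956) = 0.01898
  Cl⁻ term: 0.01025·662.3^0.27·exp(0.036·50+0.049·-10.6) = 0.2131
  r_corr = 0.01898 + 0.2131 = 0.2321 μm/a
ISO 9224: D(t) = r_corr · t^b with b = 0.667 (copper, B1)
  D(8) = 0.2321 × 8^0.667 = 0.2321 × 4.003 = 0.9289 μm

D(8) = 0.929 μm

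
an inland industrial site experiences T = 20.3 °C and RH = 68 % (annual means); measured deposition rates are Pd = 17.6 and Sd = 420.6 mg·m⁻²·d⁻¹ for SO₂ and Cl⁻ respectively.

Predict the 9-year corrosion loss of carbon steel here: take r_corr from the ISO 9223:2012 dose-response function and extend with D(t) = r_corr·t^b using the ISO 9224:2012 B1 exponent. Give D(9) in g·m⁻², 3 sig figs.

D(9) = 2.71e+03 g·m⁻²

carbon steel: T>10 °C ⇒ hinge -0.054·(20.3−10) = -0.5562
  sulphur-dioxide contribution → 17.57 μm/a
  chloride contribution → 91.75 μm/a
  ⇒ r_corr(carbon steel) = 109.3 μm/a
ISO 9224: D(t) = r_corr · t^b with b = 0.523 (carbon steel, B1)
  D(9) = 109.3 × 9^0.523 = 109.3 × 3.156 = 345 μm
  Mass loss = 345 μm × 7.85 g/cm³ = 2708 g·m⁻²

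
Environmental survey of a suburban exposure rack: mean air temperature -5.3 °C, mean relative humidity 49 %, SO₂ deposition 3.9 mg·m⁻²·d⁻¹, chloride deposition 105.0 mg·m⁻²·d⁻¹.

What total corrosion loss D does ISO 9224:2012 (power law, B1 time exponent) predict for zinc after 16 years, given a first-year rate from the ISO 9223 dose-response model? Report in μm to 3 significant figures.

D(16) = 3.42 μm

zinc: f(T) = +0.038·(T−10) [T≤10 °C] = -0.5814
  Pd branch = 0.0129·Pd^0.44·e^(0.046·RH+f) = 0.125 μm/a
  Cl⁻ term: 0.0175·105.0^0.57·exp(0.008·49+0.085·-5.3) = 0.2343
  sum: 0.125 + 0.2343 → r_corr = 0.3593 μm/a
ISO 9224: D(t) = r_corr · t^b with b = 0.813 (zinc, B1)
  D(16) = 0.3593 × 16^0.813 = 0.3593 × 9.527 = 3.423 μm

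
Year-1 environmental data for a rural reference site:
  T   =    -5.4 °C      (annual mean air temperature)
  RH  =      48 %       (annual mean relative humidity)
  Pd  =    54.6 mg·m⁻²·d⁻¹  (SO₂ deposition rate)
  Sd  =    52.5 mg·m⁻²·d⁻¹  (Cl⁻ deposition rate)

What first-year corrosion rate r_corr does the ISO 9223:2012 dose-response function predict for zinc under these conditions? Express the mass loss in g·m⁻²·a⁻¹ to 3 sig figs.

zinc: temperature factor f = +0.038·(-15.4) = -0.5852
  Pd branch = 0.0129·Pd^0.44·e^(0.046·RH+f) = 0.38 μm/a
  Sd branch = 0.0175·Sd^0.57·e^(0.008·RH+0.085·T) = 0.1552 μm/a
  sum: 0.38 + 0.1552 → r_corr = 0.5352 μm/a
Convert to mass loss: 0.5352 μm/a × 7.14 g/cm³ = 3.821 g·m⁻²·a⁻¹

r_corr = 3.82 g·m⁻²·a⁻¹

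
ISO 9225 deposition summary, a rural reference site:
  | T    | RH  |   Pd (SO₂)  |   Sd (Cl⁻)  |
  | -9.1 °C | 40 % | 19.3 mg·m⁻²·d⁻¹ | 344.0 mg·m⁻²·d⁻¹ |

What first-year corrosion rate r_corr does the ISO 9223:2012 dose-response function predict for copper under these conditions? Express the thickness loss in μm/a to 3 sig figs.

copper: temperature factor f = +0.126·(-19.1) = -2.4066
  sulphur-dioxide contribution → 0.01092 μm/a
  chloride contribution → 0.1341 μm/a
  ⇒ r_corr(copper) = 0.145 μm/a

r_corr = 0.145 μm/a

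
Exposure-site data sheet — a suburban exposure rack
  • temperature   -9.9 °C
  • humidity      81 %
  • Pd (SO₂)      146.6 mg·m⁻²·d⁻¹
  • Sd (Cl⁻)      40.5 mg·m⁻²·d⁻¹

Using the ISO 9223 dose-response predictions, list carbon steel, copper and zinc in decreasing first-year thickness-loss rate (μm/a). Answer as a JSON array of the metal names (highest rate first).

["carbon steel", "zinc", "copper"]

carbon steel: temperature factor f = +0.150·(-19.9) = -2.9850
  SO₂ term: 1.77·146.6^0.52·exp(0.02·81-2.9850) = 6.047
  Sd branch = 0.102·Sd^0.62·e^(0.033·RH+0.04·T) = 9.865 μm/a
  sum: 6.047 + 9.865 → r_corr = 15.91 μm/a
copper: T≤10 °C ⇒ hinge +0.126·(-9.9−10) = -2.5074
  Pd branch = 0.0053·Pd^0.26·e^(0.059·RH+f) = 0.1879 μm/a
  Cl⁻ term: 0.01025·40.5^0.27·exp(0.036·81+0.049·-9.9) = 0.3166
  r_corr = 0.1879 + 0.3166 = 0.5045 μm/a
zinc: f(T) = +0.038·(T−10) [T≤10 °C] = -0.7562
  SO₂ term: 0.0129·146.6^0.44·exp(0.046·81-0.7562) = 2.257
  Cl⁻ term: 0.0175·40.5^0.57·exp(0.008·81+0.085·-9.9) = 0.1189
  r_corr = 2.257 + 0.1189 = 2.376 μm/a
Ordering by μm/a: carbon steel (15.9) > zinc (2.38) > copper (0.505)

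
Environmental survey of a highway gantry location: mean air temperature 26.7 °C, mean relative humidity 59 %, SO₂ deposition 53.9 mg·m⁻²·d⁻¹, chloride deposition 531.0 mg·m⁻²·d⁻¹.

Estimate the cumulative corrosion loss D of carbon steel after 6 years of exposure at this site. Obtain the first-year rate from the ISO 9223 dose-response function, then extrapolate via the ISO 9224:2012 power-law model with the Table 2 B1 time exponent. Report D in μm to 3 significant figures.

carbon steel: f(T) = -0.054·(T−10) [T>10 °C] = -0.9018
  SO₂ term: 1.77·53.9^0.52·exp(0.02·59-0.9018) = 18.59
  Sd branch = 0.102·Sd^0.62·e^(0.033·RH+0.04·T) = 101.8 μm/a
  sum: 18.59 + 101.8 → r_corr = 120.3 μm/a
Long-term exponent b (ISO 9224 Table 2, B1) = 0.523
  D(6) = 120.3 × 6^0.523 = 120.3 × 2.553 = 307.2 μm

D(6) = 307 μm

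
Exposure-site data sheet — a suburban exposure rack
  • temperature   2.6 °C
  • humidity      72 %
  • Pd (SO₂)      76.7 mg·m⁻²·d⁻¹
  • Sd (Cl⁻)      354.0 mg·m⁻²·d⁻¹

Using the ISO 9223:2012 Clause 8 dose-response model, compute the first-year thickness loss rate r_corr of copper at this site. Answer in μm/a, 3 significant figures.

r_corr = 1.21 μm/a

copper: T≤10 °C ⇒ hinge +0.126·(2.6−10) = -0.9324
  Pd branch = 0.0053·Pd^0.26·e^(0.059·RH+f) = 0.4511 μm/a
  Cl⁻ term: 0.01025·354.0^0.27·exp(0.036·72+0.049·2.6) = 0.7585
  r_corr = 0.4511 + 0.7585 = 1.21 μm/a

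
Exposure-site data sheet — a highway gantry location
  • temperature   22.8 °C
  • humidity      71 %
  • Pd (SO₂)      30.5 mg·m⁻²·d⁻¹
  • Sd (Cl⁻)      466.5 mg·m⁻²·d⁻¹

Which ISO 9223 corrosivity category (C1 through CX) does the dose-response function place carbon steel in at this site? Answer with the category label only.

carbon steel: T>10 °C ⇒ hinge -0.054·(22.8−10) = -0.6912
  sulphur-dioxide contribution → 21.69 μm/a
  chloride contribution → 119.4 μm/a
  ⇒ r_corr(carbon steel) = 141.1 μm/a
ISO 9223 Table 2 (carbon steel): 80 < 141 ≤ 200 μm/a ⇒ C5

C5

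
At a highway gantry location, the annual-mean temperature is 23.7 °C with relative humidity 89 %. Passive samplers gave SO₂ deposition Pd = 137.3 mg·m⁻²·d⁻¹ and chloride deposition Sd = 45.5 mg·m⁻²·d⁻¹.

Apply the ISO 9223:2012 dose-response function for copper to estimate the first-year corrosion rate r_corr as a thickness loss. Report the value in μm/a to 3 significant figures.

r_corr = 3.48 μm/a

copper: temperature factor f = -0.080·(13.7) = -1.0960
  SO₂ term: 0.0053·137.3^0.26·exp(0.059·89-1.0960) = 1.215
  Sd branch = 0.01025·Sd^0.27·e^(0.036·RH+0.049·T) = 2.261 μm/a
  sum: 1.215 + 2.261 → r_corr = 3.476 μm/a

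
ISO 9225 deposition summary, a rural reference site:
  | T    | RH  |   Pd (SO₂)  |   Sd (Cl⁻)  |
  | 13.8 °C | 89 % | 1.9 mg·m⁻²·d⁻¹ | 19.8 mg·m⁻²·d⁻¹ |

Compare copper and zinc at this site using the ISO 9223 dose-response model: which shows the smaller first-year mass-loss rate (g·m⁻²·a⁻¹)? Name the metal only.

zinc

copper: f(T) = -0.080·(T−10) [T>10 °C] = -0.3040
  sulphur-dioxide contribution → 0.8815 μm/a
  chloride contribution → 1.112 μm/a
  total first-year rate 1.993 μm/a
  mass loss = 1.993 μm/a × 8.96 g/cm³ = 17.86 g·m⁻²·a⁻¹
zinc: T>10 °C ⇒ hinge -0.071·(13.8−10) = -0.2698
  sulphur-dioxide contribution → 0.7836 μm/a
  chloride contribution → 0.6321 μm/a
  ⇒ r_corr(zinc) = 1.416 μm/a
  mass loss = 1.416 μm/a × 7.14 g/cm³ = 10.11 g·m⁻²·a⁻¹
Ordering by g·m⁻²·a⁻¹: copper (17.9) > zinc (10.1)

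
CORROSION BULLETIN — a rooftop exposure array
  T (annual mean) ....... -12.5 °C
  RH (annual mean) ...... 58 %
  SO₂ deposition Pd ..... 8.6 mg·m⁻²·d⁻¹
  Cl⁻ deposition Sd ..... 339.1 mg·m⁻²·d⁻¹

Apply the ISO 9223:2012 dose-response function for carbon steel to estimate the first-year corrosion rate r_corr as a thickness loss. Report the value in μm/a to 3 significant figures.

r_corr = 16.1 μm/a

carbon steel: f(T) = +0.150·(T−10) [T≤10 °C] = -3.3750
  Pd branch = 1.77·Pd^0.52·e^(0.02·RH+f) = 0.5915 μm/a
  Sd branch = 0.102·Sd^0.62·e^(0.033·RH+0.04·T) = 15.54 μm/a
  r_corr = 0.5915 + 15.54 = 16.13 μm/a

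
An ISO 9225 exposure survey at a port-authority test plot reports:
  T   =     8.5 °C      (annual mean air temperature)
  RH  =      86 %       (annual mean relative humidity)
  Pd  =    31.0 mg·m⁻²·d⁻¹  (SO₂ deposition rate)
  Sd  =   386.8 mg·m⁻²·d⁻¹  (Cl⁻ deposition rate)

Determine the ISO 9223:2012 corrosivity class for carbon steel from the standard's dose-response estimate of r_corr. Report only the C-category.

C5

carbon steel: f(T) = +0.150·(T−10) [T≤10 °C] = -0.2250
  sulphur-dioxide contribution → 47.07 μm/a
  chloride contribution → 98.41 μm/a
  total first-year rate 145.5 μm/a
Category bounds: 80…200 μm/a bracket r_corr ⇒ C5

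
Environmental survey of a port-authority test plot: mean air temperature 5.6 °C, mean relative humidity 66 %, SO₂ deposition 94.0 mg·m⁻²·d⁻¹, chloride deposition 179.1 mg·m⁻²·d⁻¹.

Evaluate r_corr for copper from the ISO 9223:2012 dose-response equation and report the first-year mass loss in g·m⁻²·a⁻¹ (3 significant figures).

copper: temperature factor f = +0.126·(-4.4) = -0.5544
  sulphur-dioxide contribution → 0.4871 μm/a
  chloride contribution → 0.589 μm/a
  ⇒ r_corr(copper) = 1.076 μm/a
Convert to mass loss: 1.076 μm/a × 8.96 g/cm³ = 9.642 g·m⁻²·a⁻¹

r_corr = 9.64 g·m⁻²·a⁻¹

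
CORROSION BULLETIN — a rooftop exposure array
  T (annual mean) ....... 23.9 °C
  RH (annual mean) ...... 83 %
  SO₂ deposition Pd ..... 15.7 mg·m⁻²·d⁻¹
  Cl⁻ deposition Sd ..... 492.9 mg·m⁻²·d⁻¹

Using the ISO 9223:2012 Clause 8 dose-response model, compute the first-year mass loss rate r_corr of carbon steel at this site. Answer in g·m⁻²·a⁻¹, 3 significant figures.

r_corr = 1.65e+03 g·m⁻²·a⁻¹

carbon steel: temperature factor f = -0.054·(13.9) = -0.7506
  sulphur-dioxide contribution → 18.4 μm/a
  chloride contribution → 191.8 μm/a
  total first-year rate 210.2 μm/a
Convert to mass loss: 210.2 μm/a × 7.85 g/cm³ = 1650 g·m⁻²·a⁻¹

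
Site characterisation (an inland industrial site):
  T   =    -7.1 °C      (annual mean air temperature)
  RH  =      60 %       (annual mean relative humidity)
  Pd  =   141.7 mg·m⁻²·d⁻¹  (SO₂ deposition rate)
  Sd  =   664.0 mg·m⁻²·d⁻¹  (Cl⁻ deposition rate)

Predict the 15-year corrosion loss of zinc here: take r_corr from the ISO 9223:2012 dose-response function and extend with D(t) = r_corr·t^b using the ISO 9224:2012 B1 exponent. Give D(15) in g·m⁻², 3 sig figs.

zinc: temperature factor f = +0.038·(-17.1) = -0.6498
  Pd branch = 0.0129·Pd^0.44·e^(0.046·RH+f) = 0.9411 μm/a
  Sd branch = 0.0175·Sd^0.57·e^(0.008·RH+0.085·T) = 0.6281 μm/a
  sum: 0.9411 + 0.6281 → r_corr = 1.569 μm/a
ISO 9224: D(t) = r_corr · t^b with b = 0.813 (zinc, B1)
  D(15) = 1.569 × 15^0.813 = 1.569 × 9.04 = 14.19 μm
  Mass loss = 14.19 μm × 7.14 g/cm³ = 101.3 g·m⁻²

D(15) = 101 g·m⁻²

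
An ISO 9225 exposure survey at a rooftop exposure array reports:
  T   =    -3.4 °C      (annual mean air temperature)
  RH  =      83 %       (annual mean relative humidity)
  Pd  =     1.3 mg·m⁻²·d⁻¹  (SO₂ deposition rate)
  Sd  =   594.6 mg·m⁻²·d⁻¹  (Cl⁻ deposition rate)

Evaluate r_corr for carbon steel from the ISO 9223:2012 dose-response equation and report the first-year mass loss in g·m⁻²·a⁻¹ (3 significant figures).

carbon steel: T≤10 °C ⇒ hinge +0.150·(-3.4−10) = -2.0100
  Pd branch = 1.77·Pd^0.52·e^(0.02·RH+f) = 1.43 μm/a
  Cl⁻ term: 0.102·594.6^0.62·exp(0.033·83+0.04·-3.4) = 72.29
  sum: 1.43 + 72.29 → r_corr = 73.72 μm/a
Convert to mass loss: 73.72 μm/a × 7.85 g/cm³ = 578.7 g·m⁻²·a⁻¹

r_corr = 579 g·m⁻²·a⁻¹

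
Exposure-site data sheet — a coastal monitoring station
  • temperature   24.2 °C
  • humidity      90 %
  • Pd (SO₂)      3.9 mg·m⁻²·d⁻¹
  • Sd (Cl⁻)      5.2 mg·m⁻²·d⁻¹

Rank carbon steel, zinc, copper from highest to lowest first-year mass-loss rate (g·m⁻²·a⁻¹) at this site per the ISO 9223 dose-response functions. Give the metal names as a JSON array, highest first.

["carbon steel", "copper", "zinc"]

carbon steel: f(T) = -0.054·(T−10) [T>10 °C] = -0.7668
  sulphur-dioxide contribution → 10.09 μm/a
  chloride contribution → 14.55 μm/a
  ⇒ r_corr(carbon steel) = 24.64 μm/a
  mass loss = 24.64 μm/a × 7.85 g/cm³ = 193.4 g·m⁻²·a⁻¹
zinc: f(T) = -0.071·(T−10) [T>10 °C] = -1.0082
  sulphur-dioxide contribution → 0.538 μm/a
  chloride contribution → 0.7198 μm/a
  ⇒ r_corr(zinc) = 1.258 μm/a
  mass loss = 1.258 μm/a × 7.14 g/cm³ = 8.98 g·m⁻²·a⁻¹
copper: temperature factor f = -0.080·(14.2) = -1.1360
  sulphur-dioxide contribution → 0.4906 μm/a
  chloride contribution → 1.337 μm/a
  ⇒ r_corr(copper) = 1.828 μm/a
  mass loss = 1.828 μm/a × 8.96 g/cm³ = 16.38 g·m⁻²·a⁻¹
Ordering by g·m⁻²·a⁻¹: carbon steel (193) > copper (16.4) > zinc (8.98)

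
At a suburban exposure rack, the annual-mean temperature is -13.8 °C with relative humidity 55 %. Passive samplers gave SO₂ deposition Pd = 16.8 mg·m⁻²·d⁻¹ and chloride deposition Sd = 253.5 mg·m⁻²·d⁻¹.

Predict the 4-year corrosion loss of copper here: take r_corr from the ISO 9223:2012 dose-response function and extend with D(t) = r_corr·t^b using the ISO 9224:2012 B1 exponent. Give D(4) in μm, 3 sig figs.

copper: f(T) = +0.126·(T−10) [T≤10 °C] = -2.9988
  sulphur-dioxide contribution → 0.01412 μm/a
  chloride contribution → 0.1683 μm/a
  ⇒ r_corr(copper) = 0.1824 μm/a
ISO 9224: D(t) = r_corr · t^b with b = 0.667 (copper, B1)
  D(4) = 0.1824 × 4^0.667 = 0.1824 × 2.521 = 0.4598 μm

D(4) = 0.460 μm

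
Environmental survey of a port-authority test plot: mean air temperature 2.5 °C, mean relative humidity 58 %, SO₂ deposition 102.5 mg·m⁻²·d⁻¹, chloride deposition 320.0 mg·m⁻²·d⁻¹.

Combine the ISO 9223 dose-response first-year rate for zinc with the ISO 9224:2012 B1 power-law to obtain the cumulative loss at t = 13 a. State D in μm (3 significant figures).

zinc: T≤10 °C ⇒ hinge +0.038·(2.5−10) = -0.2850
  sulphur-dioxide contribution → 1.072 μm/a
  chloride contribution → 0.9221 μm/a
  total first-year rate 1.994 μm/a
Power-law: D(13) = r_corr · 13^0.813
  D(13) = 1.994 × 13^0.813 = 1.994 × 8.047 = 16.05 μm

D(13) = 16.0 μm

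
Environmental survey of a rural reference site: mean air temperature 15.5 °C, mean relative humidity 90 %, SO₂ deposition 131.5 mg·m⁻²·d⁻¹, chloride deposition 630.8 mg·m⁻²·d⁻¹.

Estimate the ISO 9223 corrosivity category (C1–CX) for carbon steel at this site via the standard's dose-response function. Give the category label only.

carbon steel: T>10 °C ⇒ hinge -0.054·(15.5−10) = -0.2970
  sulphur-dioxide contribution → 100.6 μm/a
  chloride contribution → 201.2 μm/a
  ⇒ r_corr(carbon steel) = 301.8 μm/a
Category bounds: 200…700 μm/a bracket r_corr ⇒ CX

CX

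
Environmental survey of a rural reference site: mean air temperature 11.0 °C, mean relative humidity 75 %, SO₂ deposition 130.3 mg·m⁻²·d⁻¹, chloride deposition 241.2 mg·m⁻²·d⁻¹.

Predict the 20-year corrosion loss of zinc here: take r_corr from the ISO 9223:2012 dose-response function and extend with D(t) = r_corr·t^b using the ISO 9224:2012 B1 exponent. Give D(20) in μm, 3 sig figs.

zinc: temperature factor f = -0.071·(1.0) = -0.0710
  SO₂ term: 0.0129·130.3^0.44·exp(0.046·75-0.0710) = 3.226
  Sd branch = 0.0175·Sd^0.57·e^(0.008·RH+0.085·T) = 1.852 μm/a
  sum: 3.226 + 1.852 → r_corr = 5.078 μm/a
Long-term exponent b (ISO 9224 Table 2, B1) = 0.813
  D(20) = 5.078 × 20^0.813 = 5.078 × 11.42 = 58 μm

D(20) = 58.0 μm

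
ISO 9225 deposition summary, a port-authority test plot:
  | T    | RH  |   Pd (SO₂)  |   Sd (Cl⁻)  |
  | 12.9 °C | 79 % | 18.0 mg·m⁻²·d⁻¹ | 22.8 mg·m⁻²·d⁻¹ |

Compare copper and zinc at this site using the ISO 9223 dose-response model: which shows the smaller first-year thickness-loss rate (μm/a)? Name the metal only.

copper

copper: temperature factor f = -0.080·(2.9) = -0.2320
  SO₂ term: 0.0053·18.0^0.26·exp(0.059·79-0.2320) = 0.9422
  Cl⁻ term: 0.01025·22.8^0.27·exp(0.036·79+0.049·12.9) = 0.7709
  sum: 0.9422 + 0.7709 → r_corr = 1.713 μm/a
zinc: temperature factor f = -0.071·(2.9) = -0.2059
  Pd branch = 0.0129·Pd^0.44·e^(0.046·RH+f) = 1.418 μm/a
  Cl⁻ term: 0.0175·22.8^0.57·exp(0.008·79+0.085·12.9) = 0.5858
  r_corr = 1.418 + 0.5858 = 2.004 μm/a
Ordering by μm/a: zinc (2) > copper (1.71)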